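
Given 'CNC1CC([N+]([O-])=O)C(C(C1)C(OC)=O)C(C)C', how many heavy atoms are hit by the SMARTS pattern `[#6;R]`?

The query [#6;R] means: carbon that is part of a ring.
Check the 18 heavy atoms by environment: 6× C (in 6-ring) → match; 1× N (charge +1, acyclic) → no; 1× O (charge -1, acyclic) → no; 3× O (acyclic) → no; 6× C (acyclic) → no; 1× N (acyclic) → no.
That gives 6 matching atoms.

6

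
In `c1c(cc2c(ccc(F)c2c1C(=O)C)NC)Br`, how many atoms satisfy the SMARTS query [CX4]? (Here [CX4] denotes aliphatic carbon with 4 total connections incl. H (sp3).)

The query [CX4] means: C with X4: aliphatic carbon with exactly 4 total connections (bonds + H).
Check the 17 heavy atoms by environment: 10× c (aromatic, X3) → no; 1× Br (X1) → no; 1× C (X3) → no; 1× O (X1) → no; 2× C (X4) → match; 1× F (X1) → no; 1× N (X3) → no.
That gives 2 matching atoms.

2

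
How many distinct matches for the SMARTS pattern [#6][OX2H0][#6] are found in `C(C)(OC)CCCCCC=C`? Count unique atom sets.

[#6][OX2H0][#6] is the SMARTS for an ether: an aliphatic oxygen bridging two carbons with no H on the oxygen.
Exactly one fragment in the molecule meets all constraints, giving 1 match.

1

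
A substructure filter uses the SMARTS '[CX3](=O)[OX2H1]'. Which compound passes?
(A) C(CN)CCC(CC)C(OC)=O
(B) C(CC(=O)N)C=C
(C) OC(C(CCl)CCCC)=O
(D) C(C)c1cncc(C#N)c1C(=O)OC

C

[CX3](=O)[OX2H1] describes an sp2 carbon double-bonded to O and single-bonded to an -OH oxygen (a carboxylic acid).
(A) has a methyl-ester group (-C(=O)OCH3) but the singly-bonded O has no H (OX2H0, not OX2H1).
(B) has a primary amide (-C(=O)NH2) but the carbonyl is bonded to N, not to an -OH oxygen.
(C) contains a carboxylic acid group (-C(=O)OH), which satisfies every atom and bond constraint.
(D) has a methyl-ester group (-C(=O)OCH3) but the singly-bonded O has no H (OX2H0, not OX2H1).
So the answer is (C).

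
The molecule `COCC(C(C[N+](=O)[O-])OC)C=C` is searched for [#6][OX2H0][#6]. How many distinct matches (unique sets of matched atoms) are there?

2

[#6][OX2H0][#6] is the SMARTS for an ether: an aliphatic oxygen bridging two carbons with no H on the oxygen.
The molecule carries 2 separate instances of a methoxy ether (-OCH3) meeting every constraint; each maps to a distinct set of atoms, giving 2 matches.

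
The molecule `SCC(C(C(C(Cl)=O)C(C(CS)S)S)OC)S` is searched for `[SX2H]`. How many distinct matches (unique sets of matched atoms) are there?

[SX2H] is the SMARTS for a thiol: an aliphatic sulfur with two connections, one being H.
The molecule carries 5 separate instances of a thiol (-SH) meeting every constraint; each maps to a distinct set of atoms, giving 5 matches.

5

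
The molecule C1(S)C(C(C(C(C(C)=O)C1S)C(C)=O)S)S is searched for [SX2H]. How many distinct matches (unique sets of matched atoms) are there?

4

[SX2H] is the SMARTS for a thiol: an aliphatic sulfur with two connections, one being H.
The molecule carries 4 separate instances of a thiol (-SH) meeting every constraint; each maps to a distinct set of atoms, giving 4 matches.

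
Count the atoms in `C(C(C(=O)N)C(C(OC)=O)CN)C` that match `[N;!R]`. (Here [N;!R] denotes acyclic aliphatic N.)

2

The query [N;!R] means: aliphatic nitrogen not in a ring.
Check the 13 heavy atoms by environment: 8× C (acyclic) → no; 3× O (acyclic) → no; 2× N (acyclic) → match.
That gives 2 matching atoms.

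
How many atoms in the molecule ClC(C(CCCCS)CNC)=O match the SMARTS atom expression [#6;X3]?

The query [#6;X3] means: any carbon (aromatic or not) with three total connections.
Check the 12 heavy atoms by environment: 7× C (X4) → no; 1× C (X3) → match; 1× O (X1) → no; 1× Cl (X1) → no; 1× N (X3) → no; 1× S (X2) → no.
That gives 1 matching atom.

1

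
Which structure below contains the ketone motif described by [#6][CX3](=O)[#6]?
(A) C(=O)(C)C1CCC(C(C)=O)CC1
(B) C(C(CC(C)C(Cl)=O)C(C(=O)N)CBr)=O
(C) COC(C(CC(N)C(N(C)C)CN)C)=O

A

[#6][CX3](=O)[#6] describes a carbonyl carbon (no H) flanked by two carbons (a ketone).
(A) contains an acetyl/ketone group (-C(=O)CH3), which satisfies every atom and bond constraint.
(B) has an aldehyde (-CHO) but the carbonyl carbon has H1, so it is not flanked by two carbons.
(C) has a methyl-ester group (-C(=O)OCH3) but one neighbour of the carbonyl carbon is O, not C.
So the answer is (A).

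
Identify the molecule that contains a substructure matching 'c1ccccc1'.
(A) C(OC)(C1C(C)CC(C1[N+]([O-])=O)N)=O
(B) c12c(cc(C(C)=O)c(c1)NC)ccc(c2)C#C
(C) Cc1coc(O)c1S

c1ccccc1 describes six aromatic carbons in a ring (a benzene ring).
(A) has a methyl group (-CH3) but no six-membered all-carbon aromatic ring is present.
(B) contains the required atom environment, so the pattern matches.
(C) has a methyl group (-CH3) but no six-membered all-carbon aromatic ring is present.
So the answer is (B).

B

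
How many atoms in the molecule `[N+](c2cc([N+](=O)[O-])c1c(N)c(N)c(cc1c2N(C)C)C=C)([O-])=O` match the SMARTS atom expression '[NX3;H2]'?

The query [NX3;H2] means: aliphatic N with 3 total connections, two of them H — an -NH2 nitrogen (amine or amide).
Check the 23 heavy atoms by environment: 8× c (aromatic, H0, X3) → no; 2× c (aromatic, H1, X3) → no; 1× N (H0, X3) → no; 2× C (H3, X4) → no; 2× N (charge +1, H0, X3) → no; 2× O (charge -1, H0, X1) → no; 2× O (H0, X1) → no; 2× N (H2, X3) → match; 1× C (H1, X3) → no; 1× C (H2, X3) → no.
That gives 2 matching atoms.

2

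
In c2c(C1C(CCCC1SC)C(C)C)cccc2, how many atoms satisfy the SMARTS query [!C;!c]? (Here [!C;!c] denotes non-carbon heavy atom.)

The query [!C;!c] means: neither aliphatic nor aromatic carbon — same as [!#6].
Check the 17 heavy atoms by environment: 10× C → no; 6× c (aromatic) → no; 1× S → match.
That gives 1 matching atom.

1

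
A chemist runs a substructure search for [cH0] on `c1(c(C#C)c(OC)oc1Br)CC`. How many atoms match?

4

Check the 12 heavy atoms by environment: 1× o (aromatic, H0) → no; 4× c (aromatic, H0) → match; 1× C (H2) → no; 2× C (H3) → no; 1× C (H0) → no; 1× C (H1) → no; 1× Br (H0) → no; 1× O (H0) → no.
That gives 4 matching atoms.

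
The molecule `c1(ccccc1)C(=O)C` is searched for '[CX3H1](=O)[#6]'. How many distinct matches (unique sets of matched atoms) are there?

0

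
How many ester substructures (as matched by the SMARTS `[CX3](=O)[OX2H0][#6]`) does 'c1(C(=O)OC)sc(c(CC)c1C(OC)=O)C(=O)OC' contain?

[CX3](=O)[OX2H0][#6] is the SMARTS for an ester: a carbonyl carbon bonded to an oxygen that is itself bonded to carbon (no H on that O).
The molecule carries 3 separate instances of a methyl-ester group (-C(=O)OCH3) meeting every constraint; each maps to a distinct set of atoms, giving 3 matches.

3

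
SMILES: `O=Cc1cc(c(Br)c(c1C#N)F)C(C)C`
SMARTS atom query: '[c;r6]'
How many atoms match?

6

The query [c;r6] means: aromatic carbon that belongs to a six-membered ring.
Check the 15 heavy atoms by environment: 6× c (aromatic, in 6-ring) → match; 5× C (acyclic) → no; 1× N (acyclic) → no; 1× F (acyclic) → no; 1× Br (acyclic) → no; 1× O (acyclic) → no.
That gives 6 matching atoms.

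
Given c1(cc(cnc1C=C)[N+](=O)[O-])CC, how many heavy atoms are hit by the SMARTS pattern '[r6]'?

The query [r6] means: r6 matches atoms in a six-membered ring.
Check the 13 heavy atoms by environment: 1× n (aromatic, in 6-ring) → match; 5× c (aromatic, in 6-ring) → match; 4× C (acyclic) → no; 1× N (charge +1, acyclic) → no; 1× O (charge -1, acyclic) → no; 1× O (acyclic) → no.
Summing the matching environments: 1 + 5 = 6 matching atoms.

6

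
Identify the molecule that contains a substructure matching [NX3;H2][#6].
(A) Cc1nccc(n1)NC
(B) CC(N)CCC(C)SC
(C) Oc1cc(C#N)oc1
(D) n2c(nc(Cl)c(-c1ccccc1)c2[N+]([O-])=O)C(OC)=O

B

[NX3;H2][#6] describes a trivalent nitrogen with two H attached to carbon (a primary amine).
(A) has an N-methylamino group (-NHCH3) but the nitrogen bears two carbons and only one H (H1), not H2.
(B) contains a primary amino group (-NH2), which satisfies every atom and bond constraint.
(C) has a nitrile (-C#N) but the nitrogen is NX1 (triple-bonded), not NX3 with two H.
(D) has a nitro group (-[N+](=O)[O-]) but the nitrogen is [N+] with no H, not NX3H2.
So the answer is (B).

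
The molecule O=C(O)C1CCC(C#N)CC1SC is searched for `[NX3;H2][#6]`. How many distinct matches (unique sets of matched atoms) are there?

0

[NX3;H2][#6] is the SMARTS for a primary amine: a trivalent nitrogen with two H attached to carbon.
The molecule has a nitrile (-C#N), but the nitrogen is NX1 (triple-bonded), not NX3 with two H; nothing else fits, so there are 0 matches.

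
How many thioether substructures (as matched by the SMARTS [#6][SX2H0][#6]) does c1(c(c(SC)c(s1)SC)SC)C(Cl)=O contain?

[#6][SX2H0][#6] is the SMARTS for a thioether: an aliphatic sulfur bridging two carbons with no H on the sulfur.
The molecule carries 3 separate instances of a methylthio ether (-SCH3) meeting every constraint; each maps to a distinct set of atoms, giving 3 matches.

3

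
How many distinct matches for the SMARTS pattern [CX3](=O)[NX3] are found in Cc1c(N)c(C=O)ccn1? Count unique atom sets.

[CX3](=O)[NX3] is the SMARTS for an amide: a carbonyl carbon bonded to a trivalent nitrogen.
The molecule has a primary amino group (-NH2), but the -NH2 is not attached to a carbonyl carbon; nothing else fits, so there are 0 matches.

0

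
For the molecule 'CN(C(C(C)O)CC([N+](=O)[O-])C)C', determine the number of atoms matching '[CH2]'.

The query [CH2] means: aliphatic carbon with exactly two hydrogens.
Check the 13 heavy atoms by environment: 4× C (H3) → no; 3× C (H1) → no; 1× C (H2) → match; 1× O (H1) → no; 1× N (charge +1, H0) → no; 1× O (charge -1, H0) → no; 1× O (H0) → no; 1× N (H0) → no.
That gives 1 matching atom.

1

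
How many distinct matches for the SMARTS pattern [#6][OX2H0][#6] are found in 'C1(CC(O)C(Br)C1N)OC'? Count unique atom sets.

1

[#6][OX2H0][#6] is the SMARTS for an ether: an aliphatic oxygen bridging two carbons with no H on the oxygen.
Exactly one fragment in the molecule meets all constraints, giving 1 match.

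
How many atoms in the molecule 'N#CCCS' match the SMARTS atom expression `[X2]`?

2

The query [X2] means: any atom with exactly two total connections (bonds + H).
Check the 5 heavy atoms by environment: 2× C (X4) → no; 1× C (X2) → match; 1× N (X1) → no; 1× S (X2) → match.
Summing the matching environments: 1 + 1 = 2 matching atoms.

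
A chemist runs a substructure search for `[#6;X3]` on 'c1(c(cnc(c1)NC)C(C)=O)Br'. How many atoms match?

6

Check the 12 heavy atoms by environment: 1× n (aromatic, X2) → no; 5× c (aromatic, X3) → match; 1× C (X3) → match; 1× O (X1) → no; 2× C (X4) → no; 1× N (X3) → no; 1× Br (X1) → no.
Summing the matching environments: 5 + 1 = 6 matching atoms.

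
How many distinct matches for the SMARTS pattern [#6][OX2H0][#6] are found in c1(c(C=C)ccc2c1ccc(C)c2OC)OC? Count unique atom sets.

2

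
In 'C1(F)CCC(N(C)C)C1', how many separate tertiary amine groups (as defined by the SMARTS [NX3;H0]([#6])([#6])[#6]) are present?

1

[NX3;H0]([#6])([#6])[#6] is the SMARTS for a tertiary amine: a trivalent nitrogen with no H, bonded to three carbons.
Exactly one fragment in the molecule meets all constraints, giving 1 match.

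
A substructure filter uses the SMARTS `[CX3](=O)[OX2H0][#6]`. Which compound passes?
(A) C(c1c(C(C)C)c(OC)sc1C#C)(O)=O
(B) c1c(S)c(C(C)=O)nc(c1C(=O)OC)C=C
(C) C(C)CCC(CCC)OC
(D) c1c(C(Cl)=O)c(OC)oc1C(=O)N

[CX3](=O)[OX2H0][#6] describes a carbonyl carbon bonded to an oxygen that is itself bonded to carbon (no H on that O) (an ester).
(A) has a carboxylic acid group (-C(=O)OH) but the singly-bonded O carries H (OX2H1, not H0).
(B) contains a methyl-ester group (-C(=O)OCH3), which satisfies every atom and bond constraint.
(C) has a methoxy ether (-OCH3) but the ether oxygen is not adjacent to a C=O carbon.
(D) has a primary amide (-C(=O)NH2) but the carbonyl is bonded to N, not to an O-C linkage.
So the answer is (B).

B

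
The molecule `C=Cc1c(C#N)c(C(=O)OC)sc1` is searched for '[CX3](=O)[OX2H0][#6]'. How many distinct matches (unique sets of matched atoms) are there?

1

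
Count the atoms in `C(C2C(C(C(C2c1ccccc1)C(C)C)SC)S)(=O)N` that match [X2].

The query [X2] means: any atom with exactly two total connections (bonds + H).
Check the 20 heavy atoms by environment: 9× C (X4) → no; 6× c (aromatic, X3) → no; 2× S (X2) → match; 1× C (X3) → no; 1× O (X1) → no; 1× N (X3) → no.
That gives 2 matching atoms.

2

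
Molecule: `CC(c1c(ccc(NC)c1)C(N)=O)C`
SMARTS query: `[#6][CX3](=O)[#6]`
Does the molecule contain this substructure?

The pattern [#6][CX3](=O)[#6] describes a carbonyl carbon (no H) flanked by two carbons — a ketone.
The closest candidate here is a primary amide (-C(=O)NH2), but one neighbour of the carbonyl carbon is N, not C. No other fragment satisfies the full query, so there is no match.

No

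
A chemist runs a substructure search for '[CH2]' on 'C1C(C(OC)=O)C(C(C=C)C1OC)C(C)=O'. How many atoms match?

The query [CH2] means: aliphatic carbon with exactly two hydrogens.
Check the 16 heavy atoms by environment: 5× C (H1) → no; 2× C (H2) → match; 2× C (H0) → no; 4× O (H0) → no; 3× C (H3) → no.
That gives 2 matching atoms.

2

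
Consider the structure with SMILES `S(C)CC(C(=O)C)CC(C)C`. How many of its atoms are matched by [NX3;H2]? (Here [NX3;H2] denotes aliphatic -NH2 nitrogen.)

0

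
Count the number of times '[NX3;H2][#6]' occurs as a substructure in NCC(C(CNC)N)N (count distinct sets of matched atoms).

[NX3;H2][#6] is the SMARTS for a primary amine: a trivalent nitrogen with two H attached to carbon.
The molecule carries 3 separate instances of a primary amino group (-NH2) meeting every constraint; each maps to a distinct set of atoms, giving 3 matches.

3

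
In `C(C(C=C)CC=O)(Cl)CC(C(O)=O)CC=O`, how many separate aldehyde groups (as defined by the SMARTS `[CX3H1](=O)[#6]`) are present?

2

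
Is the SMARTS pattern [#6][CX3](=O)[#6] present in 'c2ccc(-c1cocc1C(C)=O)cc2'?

Yes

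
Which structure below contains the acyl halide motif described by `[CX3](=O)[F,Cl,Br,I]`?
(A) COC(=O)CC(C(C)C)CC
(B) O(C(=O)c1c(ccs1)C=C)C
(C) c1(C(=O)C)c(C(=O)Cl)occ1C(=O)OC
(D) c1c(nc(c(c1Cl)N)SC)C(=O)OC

C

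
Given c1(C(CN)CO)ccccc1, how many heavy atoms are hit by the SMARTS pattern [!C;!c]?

2

The query [!C;!c] means: neither aliphatic nor aromatic carbon — same as [!#6].
Check the 11 heavy atoms by environment: 3× C → no; 1× O → match; 1× N → match; 6× c (aromatic) → no.
Summing the matching environments: 1 + 1 = 2 matching atoms.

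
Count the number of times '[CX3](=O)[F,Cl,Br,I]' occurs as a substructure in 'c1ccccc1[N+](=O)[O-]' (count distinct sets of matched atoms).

0

[CX3](=O)[F,Cl,Br,I] is the SMARTS for an acyl halide: a carbonyl carbon bonded to a halogen.
No fragment in the molecule satisfies every constraint, giving 0 matches.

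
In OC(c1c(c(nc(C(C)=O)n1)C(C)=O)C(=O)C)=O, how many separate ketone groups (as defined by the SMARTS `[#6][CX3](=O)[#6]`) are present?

3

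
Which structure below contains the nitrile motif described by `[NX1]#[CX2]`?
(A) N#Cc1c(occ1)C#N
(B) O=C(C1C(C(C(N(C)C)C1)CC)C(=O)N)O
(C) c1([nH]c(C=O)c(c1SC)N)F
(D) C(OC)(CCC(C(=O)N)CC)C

[NX1]#[CX2] describes a nitrogen triple-bonded to a two-connected carbon (a nitrile).
(A) contains a nitrile (-C#N), which satisfies every atom and bond constraint.
(B) has a primary amide (-C(=O)NH2) but the nitrogen is NX3, not NX1.
(C) has a primary amino group (-NH2) but the nitrogen is NX3 (three connections), not NX1 triple-bonded.
(D) has a primary amide (-C(=O)NH2) but the nitrogen is NX3, not NX1.
So the answer is (A).

A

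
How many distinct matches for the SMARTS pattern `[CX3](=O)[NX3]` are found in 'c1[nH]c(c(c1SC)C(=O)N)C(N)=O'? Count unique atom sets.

2

[CX3](=O)[NX3] is the SMARTS for an amide: a carbonyl carbon bonded to a trivalent nitrogen.
The molecule carries 2 separate instances of a primary amide (-C(=O)NH2) meeting every constraint; each maps to a distinct set of atoms, giving 2 matches.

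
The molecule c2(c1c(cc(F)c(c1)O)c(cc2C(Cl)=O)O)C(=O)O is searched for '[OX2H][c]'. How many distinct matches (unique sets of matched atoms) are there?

2

[OX2H][c] is the SMARTS for a phenol: a hydroxyl oxygen attached to an aromatic carbon.
The molecule carries 2 separate instances of a hydroxyl group (-OH) meeting every constraint; each maps to a distinct set of atoms, giving 2 matches.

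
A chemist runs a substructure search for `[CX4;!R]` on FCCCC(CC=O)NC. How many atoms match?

6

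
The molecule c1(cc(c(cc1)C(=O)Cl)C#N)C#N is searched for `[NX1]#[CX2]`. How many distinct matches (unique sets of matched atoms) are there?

[NX1]#[CX2] is the SMARTS for a nitrile: a nitrogen triple-bonded to a two-connected carbon.
The molecule carries 2 separate instances of a nitrile (-C#N) meeting every constraint; each maps to a distinct set of atoms, giving 2 matches.

2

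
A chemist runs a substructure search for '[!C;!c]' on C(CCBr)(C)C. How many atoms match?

1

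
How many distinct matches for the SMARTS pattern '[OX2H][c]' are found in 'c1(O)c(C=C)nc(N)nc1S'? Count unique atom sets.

1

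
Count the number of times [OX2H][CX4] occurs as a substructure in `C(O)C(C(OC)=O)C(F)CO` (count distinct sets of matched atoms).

[OX2H][CX4] is the SMARTS for an aliphatic alcohol: a hydroxyl oxygen bound to an sp3 (X4) carbon.
The molecule carries 2 separate instances of a hydroxyl group (-OH) meeting every constraint; each maps to a distinct set of atoms, giving 2 matches.

2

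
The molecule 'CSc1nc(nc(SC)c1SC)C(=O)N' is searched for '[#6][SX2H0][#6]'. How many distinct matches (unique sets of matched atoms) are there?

3

[#6][SX2H0][#6] is the SMARTS for a thioether: an aliphatic sulfur bridging two carbons with no H on the sulfur.
The molecule carries 3 separate instances of a methylthio ether (-SCH3) meeting every constraint; each maps to a distinct set of atoms, giving 3 matches.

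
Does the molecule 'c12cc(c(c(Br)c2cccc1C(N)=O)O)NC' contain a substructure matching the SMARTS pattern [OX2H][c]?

Yes

The pattern [OX2H][c] describes a hydroxyl oxygen attached to an aromatic carbon — a phenol.
The molecule carries a hydroxyl group (-OH), whose atoms satisfy every constraint of the query, so the pattern matches.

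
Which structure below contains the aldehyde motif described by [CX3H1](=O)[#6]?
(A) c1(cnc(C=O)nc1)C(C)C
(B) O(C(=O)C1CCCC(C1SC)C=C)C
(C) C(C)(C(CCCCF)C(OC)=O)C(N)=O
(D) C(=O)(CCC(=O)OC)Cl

A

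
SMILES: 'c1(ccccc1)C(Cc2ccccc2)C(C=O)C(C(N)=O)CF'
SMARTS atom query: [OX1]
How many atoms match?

The query [OX1] means: aliphatic oxygen with one total connection — typically a carbonyl =O or an oxide.
Check the 23 heavy atoms by environment: 5× C (X4) → no; 2× C (X3) → no; 2× O (X1) → match; 12× c (aromatic, X3) → no; 1× F (X1) → no; 1× N (X3) → no.
That gives 2 matching atoms.

2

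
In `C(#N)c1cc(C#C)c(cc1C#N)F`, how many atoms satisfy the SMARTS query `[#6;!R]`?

4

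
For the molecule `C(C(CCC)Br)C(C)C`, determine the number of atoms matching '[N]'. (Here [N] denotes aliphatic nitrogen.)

0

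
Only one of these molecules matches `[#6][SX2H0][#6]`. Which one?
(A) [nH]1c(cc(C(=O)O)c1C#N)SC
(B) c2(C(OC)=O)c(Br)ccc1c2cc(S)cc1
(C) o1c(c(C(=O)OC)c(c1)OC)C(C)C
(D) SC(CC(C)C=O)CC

A

[#6][SX2H0][#6] describes an aliphatic sulfur bridging two carbons with no H on the sulfur (a thioether).
(A) contains a methylthio ether (-SCH3), which satisfies every atom and bond constraint.
(B) has a thiol (-SH) but the sulfur has H1, not H0 bridging two carbons.
(C) has a methoxy ether (-OCH3) but the bridging atom is O, not S.
(D) has a thiol (-SH) but the sulfur has H1, not H0 bridging two carbons.
So the answer is (A).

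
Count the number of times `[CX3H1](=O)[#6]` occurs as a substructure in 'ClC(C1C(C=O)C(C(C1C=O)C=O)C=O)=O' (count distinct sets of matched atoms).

4

[CX3H1](=O)[#6] is the SMARTS for an aldehyde: an sp2 carbon with one H, double-bonded to O and single-bonded to carbon.
The molecule carries 4 separate instances of an aldehyde (-CHO) meeting every constraint; each maps to a distinct set of atoms, giving 4 matches.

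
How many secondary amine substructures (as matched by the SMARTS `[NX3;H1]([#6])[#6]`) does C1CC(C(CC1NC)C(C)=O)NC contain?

2

[NX3;H1]([#6])[#6] is the SMARTS for a secondary amine: a trivalent nitrogen with one H, bonded to two carbons.
The molecule carries 2 separate instances of an N-methylamino group (-NHCH3) meeting every constraint; each maps to a distinct set of atoms, giving 2 matches.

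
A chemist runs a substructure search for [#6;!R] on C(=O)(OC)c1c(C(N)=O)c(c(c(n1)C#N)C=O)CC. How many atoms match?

The query [#6;!R] means: carbon not in any ring.
Check the 19 heavy atoms by environment: 1× n (aromatic, in 6-ring) → no; 5× c (aromatic, in 6-ring) → no; 7× C (acyclic) → match; 4× O (acyclic) → no; 2× N (acyclic) → no.
That gives 7 matching atoms.

7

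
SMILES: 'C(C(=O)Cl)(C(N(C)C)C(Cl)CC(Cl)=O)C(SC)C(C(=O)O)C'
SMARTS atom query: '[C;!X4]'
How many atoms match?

The query [C;!X4] means: aliphatic carbon that does not have four total connections.
Check the 22 heavy atoms by environment: 10× C (X4) → no; 1× S (X2) → no; 3× C (X3) → match; 3× O (X1) → no; 1× O (X2) → no; 1× N (X3) → no; 3× Cl (X1) → no.
That gives 3 matching atoms.

3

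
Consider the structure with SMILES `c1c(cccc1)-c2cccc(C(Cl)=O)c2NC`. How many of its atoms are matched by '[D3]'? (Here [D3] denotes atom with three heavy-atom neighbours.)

5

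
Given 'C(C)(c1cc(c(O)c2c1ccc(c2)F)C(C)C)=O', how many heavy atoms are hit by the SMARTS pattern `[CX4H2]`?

0

The query [CX4H2] means: sp3 carbon (X4) with exactly two hydrogens.
Check the 18 heavy atoms by environment: 6× c (aromatic, H0, X3) → no; 4× c (aromatic, H1, X3) → no; 1× C (H1, X4) → no; 3× C (H3, X4) → no; 1× F (H0, X1) → no; 1× O (H1, X2) → no; 1× C (H0, X3) → no; 1× O (H0, X1) → no.
No environment satisfies the query, so 0 matching atoms.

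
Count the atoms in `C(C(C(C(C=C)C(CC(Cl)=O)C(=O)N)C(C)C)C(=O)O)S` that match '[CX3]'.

The query [CX3] means: C with X3: aliphatic carbon with exactly 3 total connections.
Check the 21 heavy atoms by environment: 9× C (X4) → no; 5× C (X3) → match; 3× O (X1) → no; 1× Cl (X1) → no; 1× S (X2) → no; 1× O (X2) → no; 1× N (X3) → no.
That gives 5 matching atoms.

5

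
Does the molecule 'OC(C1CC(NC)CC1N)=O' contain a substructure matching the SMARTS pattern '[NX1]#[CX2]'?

No

The pattern [NX1]#[CX2] describes a nitrogen triple-bonded to a two-connected carbon — a nitrile.
The closest candidate here is a primary amino group (-NH2), but the nitrogen is NX3 (three connections), not NX1 triple-bonded. No other fragment satisfies the full query, so there is no match.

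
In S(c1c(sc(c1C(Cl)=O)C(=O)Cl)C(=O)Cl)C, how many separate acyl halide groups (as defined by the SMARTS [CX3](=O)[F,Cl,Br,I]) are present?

[CX3](=O)[F,Cl,Br,I] is the SMARTS for an acyl halide: a carbonyl carbon bonded to a halogen.
The molecule carries 3 separate instances of an acyl chloride (-C(=O)Cl) meeting every constraint; each maps to a distinct set of atoms, giving 3 matches.

3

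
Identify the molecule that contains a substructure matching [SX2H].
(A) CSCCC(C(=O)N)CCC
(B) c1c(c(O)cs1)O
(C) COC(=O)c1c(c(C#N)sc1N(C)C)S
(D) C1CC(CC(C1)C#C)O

C

[SX2H] describes an aliphatic sulfur with two connections, one being H (a thiol).
(A) has a methylthio ether (-SCH3) but the sulfur has H0 (bonded to two carbons), not H1.
(B) has a hydroxyl group (-OH) but it is an -OH, not an -SH.
(C) contains a thiol (-SH), which satisfies every atom and bond constraint.
(D) has a hydroxyl group (-OH) but it is an -OH, not an -SH.
So the answer is (C).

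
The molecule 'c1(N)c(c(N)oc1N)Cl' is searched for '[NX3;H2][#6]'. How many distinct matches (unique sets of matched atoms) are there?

[NX3;H2][#6] is the SMARTS for a primary amine: a trivalent nitrogen with two H attached to carbon.
The molecule carries 3 separate instances of a primary amino group (-NH2) meeting every constraint; each maps to a distinct set of atoms, giving 3 matches.

3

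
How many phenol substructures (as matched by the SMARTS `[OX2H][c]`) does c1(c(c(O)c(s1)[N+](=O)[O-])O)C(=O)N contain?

2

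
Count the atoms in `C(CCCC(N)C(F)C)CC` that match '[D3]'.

The query [D3] means: atom with exactly three heavy-atom neighbours.
Check the 11 heavy atoms by environment: 2× C (D1) → no; 2× C (D3) → match; 5× C (D2) → no; 1× N (D1) → no; 1× F (D1) → no.
That gives 2 matching atoms.

2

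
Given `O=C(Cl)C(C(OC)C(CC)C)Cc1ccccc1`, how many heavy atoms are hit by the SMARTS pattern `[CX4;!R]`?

The query [CX4;!R] means: aliphatic carbon with four total connections, not in a ring.
Check the 18 heavy atoms by environment: 8× C (X4, acyclic) → match; 1× O (X2, acyclic) → no; 6× c (aromatic, X3, in 6-ring) → no; 1× C (X3, acyclic) → no; 1× O (X1, acyclic) → no; 1× Cl (X1, acyclic) → no.
That gives 8 matching atoms.

8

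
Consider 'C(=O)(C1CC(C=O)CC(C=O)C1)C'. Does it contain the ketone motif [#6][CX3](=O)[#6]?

Yes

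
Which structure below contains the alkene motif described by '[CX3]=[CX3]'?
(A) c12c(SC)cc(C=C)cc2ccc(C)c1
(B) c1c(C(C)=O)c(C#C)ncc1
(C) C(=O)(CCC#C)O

A

[CX3]=[CX3] describes a non-aromatic C=C double bond between two sp2 carbons (an alkene).
(A) contains a vinyl group (-CH=CH2), which satisfies every atom and bond constraint.
(B) has an ethynyl group (-C#CH) but the C-C bond is a triple bond, not a double bond.
(C) has an ethynyl group (-C#CH) but the C-C bond is a triple bond, not a double bond.
So the answer is (A).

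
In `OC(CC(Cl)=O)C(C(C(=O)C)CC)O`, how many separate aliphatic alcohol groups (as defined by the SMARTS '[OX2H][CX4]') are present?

[OX2H][CX4] is the SMARTS for an aliphatic alcohol: a hydroxyl oxygen bound to an sp3 (X4) carbon.
The molecule carries 2 separate instances of a hydroxyl group (-OH) meeting every constraint; each maps to a distinct set of atoms, giving 2 matches.

2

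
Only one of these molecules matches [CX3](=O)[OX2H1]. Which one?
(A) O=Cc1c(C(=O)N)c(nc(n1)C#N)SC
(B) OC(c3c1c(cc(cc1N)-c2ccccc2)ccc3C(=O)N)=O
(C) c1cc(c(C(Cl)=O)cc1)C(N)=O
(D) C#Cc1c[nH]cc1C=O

B

[CX3](=O)[OX2H1] describes an sp2 carbon double-bonded to O and single-bonded to an -OH oxygen (a carboxylic acid).
(A) has an aldehyde (-CHO) but there is no singly-bonded oxygen on the carbonyl carbon.
(B) contains a carboxylic acid group (-C(=O)OH), which satisfies every atom and bond constraint.
(C) has an acyl chloride (-C(=O)Cl) but the carbonyl is bonded to Cl, not to an -OH oxygen.
(D) has an aldehyde (-CHO) but there is no singly-bonded oxygen on the carbonyl carbon.
So the answer is (B).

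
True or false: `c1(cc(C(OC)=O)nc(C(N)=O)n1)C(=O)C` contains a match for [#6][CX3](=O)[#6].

True

The pattern [#6][CX3](=O)[#6] describes a carbonyl carbon (no H) flanked by two carbons — a ketone.
The molecule carries an acetyl/ketone group (-C(=O)CH3), whose atoms satisfy every constraint of the query, so the pattern matches.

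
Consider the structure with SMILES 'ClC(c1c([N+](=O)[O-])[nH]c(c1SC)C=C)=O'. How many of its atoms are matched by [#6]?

Check the 15 heavy atoms by environment: 1× n (aromatic) → no; 4× c (aromatic) → match; 4× C → match; 1× N (charge +1) → no; 1× O (charge -1) → no; 2× O → no; 1× Cl → no; 1× S → no.
Summing the matching environments: 4 + 4 = 8 matching atoms.

8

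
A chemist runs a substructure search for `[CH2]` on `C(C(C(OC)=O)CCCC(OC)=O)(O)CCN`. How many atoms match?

The query [CH2] means: aliphatic carbon with exactly two hydrogens.
Check the 17 heavy atoms by environment: 5× C (H2) → match; 2× C (H1) → no; 2× C (H0) → no; 4× O (H0) → no; 2× C (H3) → no; 1× O (H1) → no; 1× N (H2) → no.
That gives 5 matching atoms.

5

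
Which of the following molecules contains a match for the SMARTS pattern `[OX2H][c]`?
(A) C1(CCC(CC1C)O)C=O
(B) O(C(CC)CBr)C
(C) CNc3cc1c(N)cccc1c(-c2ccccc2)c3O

C

[OX2H][c] describes a hydroxyl oxygen attached to an aromatic carbon (a phenol).
(A) has a hydroxyl group (-OH) but the -OH is on an aliphatic carbon, not an aromatic c.
(B) has a methoxy ether (-OCH3) but the oxygen has H0, not H1.
(C) contains a hydroxyl group (-OH), which satisfies every atom and bond constraint.
So the answer is (C).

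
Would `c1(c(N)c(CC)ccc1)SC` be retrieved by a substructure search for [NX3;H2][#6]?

Yes

The pattern [NX3;H2][#6] describes a trivalent nitrogen with two H attached to carbon — a primary amine.
The molecule carries a primary amino group (-NH2), whose atoms satisfy every constraint of the query, so the pattern matches.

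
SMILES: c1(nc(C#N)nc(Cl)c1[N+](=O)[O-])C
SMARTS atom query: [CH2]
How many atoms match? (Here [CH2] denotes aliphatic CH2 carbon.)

0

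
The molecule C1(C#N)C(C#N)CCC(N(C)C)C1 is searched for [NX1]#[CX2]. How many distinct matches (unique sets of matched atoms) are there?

2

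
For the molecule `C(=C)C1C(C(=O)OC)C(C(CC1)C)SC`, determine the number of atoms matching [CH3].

The query [CH3] means: aliphatic carbon with exactly three hydrogens.
Check the 15 heavy atoms by environment: 3× C (H2) → no; 5× C (H1) → no; 1× S (H0) → no; 3× C (H3) → match; 1× C (H0) → no; 2× O (H0) → no.
That gives 3 matching atoms.

3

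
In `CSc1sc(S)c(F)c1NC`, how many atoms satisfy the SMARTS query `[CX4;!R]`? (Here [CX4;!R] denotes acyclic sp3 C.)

The query [CX4;!R] means: aliphatic carbon with four total connections, not in a ring.
Check the 11 heavy atoms by environment: 1× s (aromatic, X2, in 5-ring) → no; 4× c (aromatic, X3, in 5-ring) → no; 1× F (X1, acyclic) → no; 2× S (X2, acyclic) → no; 2× C (X4, acyclic) → match; 1× N (X3, acyclic) → no.
That gives 2 matching atoms.

2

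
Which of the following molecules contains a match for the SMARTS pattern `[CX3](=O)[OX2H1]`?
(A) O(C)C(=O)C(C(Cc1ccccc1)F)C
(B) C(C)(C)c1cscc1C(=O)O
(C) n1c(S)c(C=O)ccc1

B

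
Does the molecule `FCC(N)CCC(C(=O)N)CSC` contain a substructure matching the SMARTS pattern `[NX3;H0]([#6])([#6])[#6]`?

The pattern [NX3;H0]([#6])([#6])[#6] describes a trivalent nitrogen with no H, bonded to three carbons — a tertiary amine.
The closest candidate here is a primary amino group (-NH2), but the nitrogen has H2, not H0 with three carbons. No other fragment satisfies the full query, so there is no match.

No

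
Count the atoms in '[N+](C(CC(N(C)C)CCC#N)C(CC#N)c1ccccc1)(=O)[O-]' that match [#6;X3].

The query [#6;X3] means: any carbon (aromatic or not) with three total connections.
Check the 23 heavy atoms by environment: 9× C (X4) → no; 1× N (charge +1, X3) → no; 1× O (charge -1, X1) → no; 1× O (X1) → no; 1× N (X3) → no; 2× C (X2) → no; 2× N (X1) → no; 6× c (aromatic, X3) → match.
That gives 6 matching atoms.

6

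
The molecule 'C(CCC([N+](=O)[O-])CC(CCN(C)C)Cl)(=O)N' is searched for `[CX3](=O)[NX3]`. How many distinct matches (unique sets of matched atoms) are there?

1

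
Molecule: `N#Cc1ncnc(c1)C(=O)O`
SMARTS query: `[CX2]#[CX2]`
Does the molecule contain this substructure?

The pattern [CX2]#[CX2] describes a carbon-carbon triple bond — an alkyne.
The closest candidate here is a nitrile (-C#N), but the triple bond is C#N, not C#C. No other fragment satisfies the full query, so there is no match.

No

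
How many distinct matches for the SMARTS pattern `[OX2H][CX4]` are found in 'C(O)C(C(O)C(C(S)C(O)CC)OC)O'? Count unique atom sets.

4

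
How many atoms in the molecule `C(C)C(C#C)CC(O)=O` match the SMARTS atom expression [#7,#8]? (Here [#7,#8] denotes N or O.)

2

The query [#7,#8] means: nitrogen or oxygen (comma = OR).
Check the 9 heavy atoms by environment: 7× C → no; 2× O → match.
That gives 2 matching atoms.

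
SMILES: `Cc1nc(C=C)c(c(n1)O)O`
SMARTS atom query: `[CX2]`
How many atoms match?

0

The query [CX2] means: C with X2: aliphatic carbon with exactly 2 total connections.
Check the 11 heavy atoms by environment: 2× n (aromatic, X2) → no; 4× c (aromatic, X3) → no; 2× C (X3) → no; 1× C (X4) → no; 2× O (X2) → no.
No environment satisfies the query, so 0 matching atoms.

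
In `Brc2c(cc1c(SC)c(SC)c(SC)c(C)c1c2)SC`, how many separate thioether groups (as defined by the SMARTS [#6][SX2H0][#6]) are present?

4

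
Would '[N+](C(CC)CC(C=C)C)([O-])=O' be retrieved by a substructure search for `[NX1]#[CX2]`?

The pattern [NX1]#[CX2] describes a nitrogen triple-bonded to a two-connected carbon — a nitrile.
The closest candidate here is a nitro group (-[N+](=O)[O-]), but there is no C#N triple bond. No other fragment satisfies the full query, so there is no match.

No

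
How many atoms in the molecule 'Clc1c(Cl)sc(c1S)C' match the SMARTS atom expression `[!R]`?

Check the 9 heavy atoms by environment: 1× s (aromatic, in 5-ring) → no; 4× c (aromatic, in 5-ring) → no; 2× Cl (acyclic) → match; 1× C (acyclic) → match; 1× S (acyclic) → match.
Summing the matching environments: 2 + 1 + 1 = 4 matching atoms.

4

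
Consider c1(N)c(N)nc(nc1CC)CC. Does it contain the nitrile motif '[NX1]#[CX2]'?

The pattern [NX1]#[CX2] describes a nitrogen triple-bonded to a two-connected carbon — a nitrile.
The closest candidate here is a primary amino group (-NH2), but the nitrogen is NX3 (three connections), not NX1 triple-bonded. No other fragment satisfies the full query, so there is no match.

No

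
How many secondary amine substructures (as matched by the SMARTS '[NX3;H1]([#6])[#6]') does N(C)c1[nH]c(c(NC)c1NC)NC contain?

4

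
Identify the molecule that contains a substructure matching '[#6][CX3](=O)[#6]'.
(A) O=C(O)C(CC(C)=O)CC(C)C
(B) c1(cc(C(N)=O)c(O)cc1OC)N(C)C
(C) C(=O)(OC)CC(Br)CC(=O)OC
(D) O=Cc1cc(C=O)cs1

A

[#6][CX3](=O)[#6] describes a carbonyl carbon (no H) flanked by two carbons (a ketone).
(A) contains an acetyl/ketone group (-C(=O)CH3), which satisfies every atom and bond constraint.
(B) has a primary amide (-C(=O)NH2) but one neighbour of the carbonyl carbon is N, not C.
(C) has a methyl-ester group (-C(=O)OCH3) but one neighbour of the carbonyl carbon is O, not C.
(D) has an aldehyde (-CHO) but the carbonyl carbon has H1, so it is not flanked by two carbons.
So the answer is (A).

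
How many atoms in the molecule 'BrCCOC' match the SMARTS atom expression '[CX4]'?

3

The query [CX4] means: C with X4: aliphatic carbon with exactly 4 total connections (bonds + H).
Check the 5 heavy atoms by environment: 3× C (X4) → match; 1× O (X2) → no; 1× Br (X1) → no.
That gives 3 matching atoms.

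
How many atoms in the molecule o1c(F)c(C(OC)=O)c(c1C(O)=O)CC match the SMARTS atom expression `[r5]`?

5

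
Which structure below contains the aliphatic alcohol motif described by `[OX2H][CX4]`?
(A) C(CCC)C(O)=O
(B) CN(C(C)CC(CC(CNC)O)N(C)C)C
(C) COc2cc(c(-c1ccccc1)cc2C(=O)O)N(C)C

B

[OX2H][CX4] describes a hydroxyl oxygen bound to an sp3 (X4) carbon (an aliphatic alcohol).
(A) has a carboxylic acid group (-C(=O)OH) but the -OH is on a CX3 carbonyl carbon, not a CX4 carbon.
(B) contains a hydroxyl group (-OH), which satisfies every atom and bond constraint.
(C) has a carboxylic acid group (-C(=O)OH) but the -OH is on a CX3 carbonyl carbon, not a CX4 carbon.
So the answer is (B).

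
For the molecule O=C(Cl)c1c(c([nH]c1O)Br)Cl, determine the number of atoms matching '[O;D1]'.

The query [O;D1] means: aliphatic oxygen bonded to exactly one heavy atom.
Check the 11 heavy atoms by environment: 1× n (aromatic, D2) → no; 4× c (aromatic, D3) → no; 1× C (D3) → no; 2× O (D1) → match; 2× Cl (D1) → no; 1× Br (D1) → no.
That gives 2 matching atoms.

2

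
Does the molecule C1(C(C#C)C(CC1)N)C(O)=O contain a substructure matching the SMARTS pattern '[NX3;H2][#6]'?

Yes

The pattern [NX3;H2][#6] describes a trivalent nitrogen with two H attached to carbon — a primary amine.
The molecule carries a primary amino group (-NH2), whose atoms satisfy every constraint of the query, so the pattern matches.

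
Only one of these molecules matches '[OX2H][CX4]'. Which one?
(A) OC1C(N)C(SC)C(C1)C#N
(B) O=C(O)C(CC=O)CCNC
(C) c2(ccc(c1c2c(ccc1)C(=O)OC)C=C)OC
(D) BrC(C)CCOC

[OX2H][CX4] describes a hydroxyl oxygen bound to an sp3 (X4) carbon (an aliphatic alcohol).
(A) contains a hydroxyl group (-OH), which satisfies every atom and bond constraint.
(B) has a carboxylic acid group (-C(=O)OH) but the -OH is on a CX3 carbonyl carbon, not a CX4 carbon.
(C) has a methoxy ether (-OCH3) but the oxygen has H0 (ether), not H1.
(D) has a methoxy ether (-OCH3) but the oxygen has H0 (ether), not H1.
So the answer is (A).

A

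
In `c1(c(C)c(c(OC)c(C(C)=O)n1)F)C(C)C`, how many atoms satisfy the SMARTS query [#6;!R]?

7

The query [#6;!R] means: carbon not in any ring.
Check the 16 heavy atoms by environment: 1× n (aromatic, in 6-ring) → no; 5× c (aromatic, in 6-ring) → no; 7× C (acyclic) → match; 2× O (acyclic) → no; 1× F (acyclic) → no.
That gives 7 matching atoms.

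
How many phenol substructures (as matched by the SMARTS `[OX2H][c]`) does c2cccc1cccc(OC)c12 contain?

0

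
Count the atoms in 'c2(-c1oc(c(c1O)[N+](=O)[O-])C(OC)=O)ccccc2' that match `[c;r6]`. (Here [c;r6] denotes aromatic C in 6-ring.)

6

The query [c;r6] means: aromatic carbon that belongs to a six-membered ring.
Check the 19 heavy atoms by environment: 1× o (aromatic, in 5-ring) → no; 4× c (aromatic, in 5-ring) → no; 6× c (aromatic, in 6-ring) → match; 4× O (acyclic) → no; 2× C (acyclic) → no; 1× N (charge +1, acyclic) → no; 1× O (charge -1, acyclic) → no.
That gives 6 matching atoms.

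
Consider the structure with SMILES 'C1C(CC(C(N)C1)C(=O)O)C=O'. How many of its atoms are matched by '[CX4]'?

6

Check the 12 heavy atoms by environment: 6× C (X4) → match; 1× N (X3) → no; 2× C (X3) → no; 2× O (X1) → no; 1× O (X2) → no.
That gives 6 matching atoms.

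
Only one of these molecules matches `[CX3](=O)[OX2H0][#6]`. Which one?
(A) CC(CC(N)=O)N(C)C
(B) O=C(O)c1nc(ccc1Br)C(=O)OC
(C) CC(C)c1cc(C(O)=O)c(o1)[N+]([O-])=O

[CX3](=O)[OX2H0][#6] describes a carbonyl carbon bonded to an oxygen that is itself bonded to carbon (no H on that O) (an ester).
(A) has a primary amide (-C(=O)NH2) but the carbonyl is bonded to N, not to an O-C linkage.
(B) contains a methyl-ester group (-C(=O)OCH3), which satisfies every atom and bond constraint.
(C) has a carboxylic acid group (-C(=O)OH) but the singly-bonded O carries H (OX2H1, not H0).
So the answer is (B).

B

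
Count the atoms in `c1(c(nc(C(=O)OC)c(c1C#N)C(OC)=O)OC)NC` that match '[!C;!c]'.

8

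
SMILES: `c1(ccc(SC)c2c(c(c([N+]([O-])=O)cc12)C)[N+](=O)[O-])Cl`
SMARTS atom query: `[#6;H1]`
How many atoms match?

3

The query [#6;H1] means: any carbon bearing exactly one hydrogen.
Check the 20 heavy atoms by environment: 7× c (aromatic, H0) → no; 3× c (aromatic, H1) → match; 1× S (H0) → no; 2× C (H3) → no; 1× Cl (H0) → no; 2× N (charge +1, H0) → no; 2× O (charge -1, H0) → no; 2× O (H0) → no.
That gives 3 matching atoms.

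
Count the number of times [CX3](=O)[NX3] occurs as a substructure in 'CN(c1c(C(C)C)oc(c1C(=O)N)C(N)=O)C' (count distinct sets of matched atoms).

2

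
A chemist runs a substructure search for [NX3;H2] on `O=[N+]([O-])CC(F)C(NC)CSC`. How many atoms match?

0

The query [NX3;H2] means: aliphatic N with 3 total connections, two of them H — an -NH2 nitrogen (amine or amide).
Check the 12 heavy atoms by environment: 2× C (H2, X4) → no; 2× C (H1, X4) → no; 1× N (charge +1, H0, X3) → no; 1× O (charge -1, H0, X1) → no; 1× O (H0, X1) → no; 1× N (H1, X3) → no; 2× C (H3, X4) → no; 1× S (H0, X2) → no; 1× F (H0, X1) → no.
No environment satisfies the query, so 0 matching atoms.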